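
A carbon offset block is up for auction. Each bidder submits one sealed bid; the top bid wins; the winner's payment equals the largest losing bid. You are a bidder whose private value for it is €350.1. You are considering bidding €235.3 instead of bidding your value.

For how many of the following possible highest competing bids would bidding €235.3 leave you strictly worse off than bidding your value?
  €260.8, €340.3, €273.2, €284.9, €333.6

The deviation hurts exactly when the highest competing bid lies strictly between €235.3 and €350.1 — underbidding then forfeits a profitable win.
€260.8: inside the interval → strictly worse (loss €89.3).
€340.3: inside the interval → strictly worse (loss €9.8).
€273.2: inside the interval → strictly worse (loss €76.9).
€284.9: inside the interval → strictly worse (loss €65.2).
€333.6: inside the interval → strictly worse (loss €16.5).
Count: 5.

5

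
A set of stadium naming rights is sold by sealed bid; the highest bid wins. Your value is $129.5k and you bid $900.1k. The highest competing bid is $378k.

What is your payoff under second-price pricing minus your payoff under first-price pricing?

$522.1k

You have the highest bid, so you win under either rule.
Second-price: pay $378k → payoff −$248.5k.
First-price: pay your own bid $900.1k → payoff −$770.6k.
Difference = −$248.5k − (−$770.6k) = $522.1k.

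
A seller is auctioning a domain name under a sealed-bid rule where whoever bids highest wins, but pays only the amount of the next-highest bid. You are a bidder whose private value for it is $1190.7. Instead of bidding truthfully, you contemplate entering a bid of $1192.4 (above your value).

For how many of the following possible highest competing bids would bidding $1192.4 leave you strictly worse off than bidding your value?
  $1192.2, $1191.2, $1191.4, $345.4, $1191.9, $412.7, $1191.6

The deviation hurts exactly when the highest competing bid lies strictly between $1190.7 and $1192.4 — overbidding then wins at a price above your value.
$1192.2: inside the interval → strictly worse (loss $1.5).
$1191.2: inside the interval → strictly worse (loss $0.5).
$1191.4: inside the interval → strictly worse (loss $0.7).
$345.4: below both → same outcome either way.
$1191.9: inside the interval → strictly worse (loss $1.2).
$412.7: below both → same outcome either way.
$1191.6: inside the interval → strictly worse (loss $0.9).
Count: 5.

5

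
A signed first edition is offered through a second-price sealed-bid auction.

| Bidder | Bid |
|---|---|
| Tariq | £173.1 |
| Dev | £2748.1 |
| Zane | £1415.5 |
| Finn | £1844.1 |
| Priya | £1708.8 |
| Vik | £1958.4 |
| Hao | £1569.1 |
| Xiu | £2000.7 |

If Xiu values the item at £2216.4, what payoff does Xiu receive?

Highest bid: Dev at £2748.1, so Dev wins.
Second-highest bid: Xiu at £2000.7 — that is the price the winner pays.
Xiu did not win, so Xiu pays nothing and receives nothing: payoff £0.

£0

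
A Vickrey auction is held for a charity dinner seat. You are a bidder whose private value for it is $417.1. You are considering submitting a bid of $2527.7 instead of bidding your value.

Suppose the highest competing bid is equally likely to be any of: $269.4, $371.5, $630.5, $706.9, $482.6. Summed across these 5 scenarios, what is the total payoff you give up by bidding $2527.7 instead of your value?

The deviation costs you only when the competing bid falls strictly between $417.1 and $2527.7; elsewhere both bids give the same outcome.
$269.4: outcomes coincide → loss $0.
$371.5: outcomes coincide → loss $0.
$630.5: truthful payoff $0, deviation payoff −$213.4 → loss $213.4.
$706.9: truthful payoff $0, deviation payoff −$289.8 → loss $289.8.
$482.6: truthful payoff $0, deviation payoff −$65.5 → loss $65.5.
Total loss = $213.4 + $289.8 + $65.5 = $568.7.

$568.7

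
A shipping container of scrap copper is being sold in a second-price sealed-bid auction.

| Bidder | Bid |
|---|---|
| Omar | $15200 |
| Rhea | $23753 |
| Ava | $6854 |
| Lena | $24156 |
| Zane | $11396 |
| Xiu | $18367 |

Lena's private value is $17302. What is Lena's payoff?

−$6451

Highest bid: Lena at $24156, so Lena wins.
Second-highest bid: Rhea at $23753 — that is the price the winner pays.
Lena's payoff = value − price = $17302 − $23753 = −$6451.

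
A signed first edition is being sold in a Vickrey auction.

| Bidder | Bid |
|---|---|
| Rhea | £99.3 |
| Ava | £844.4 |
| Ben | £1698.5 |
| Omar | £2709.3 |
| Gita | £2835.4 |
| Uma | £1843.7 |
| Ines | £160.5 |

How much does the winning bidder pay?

Highest bid: Gita at £2835.4, so Gita wins.
Second-highest bid: Omar at £2709.3 — that is the price the winner pays.

£2709.3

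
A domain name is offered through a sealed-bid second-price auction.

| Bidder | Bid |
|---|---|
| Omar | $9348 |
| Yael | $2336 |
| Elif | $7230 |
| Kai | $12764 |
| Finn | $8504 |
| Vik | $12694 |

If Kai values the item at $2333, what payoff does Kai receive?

−$10361

Highest bid: Kai at $12764, so Kai wins.
Second-highest bid: Vik at $12694 — that is the price the winner pays.
Kai's payoff = value − price = $2333 − $12694 = −$10361.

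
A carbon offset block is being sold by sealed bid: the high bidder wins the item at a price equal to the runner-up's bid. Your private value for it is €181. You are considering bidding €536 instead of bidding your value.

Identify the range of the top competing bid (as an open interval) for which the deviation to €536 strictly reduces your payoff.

(€181, €536)

If the competing bid is below €181, both bids win at the same price — no difference.
If it is above €536, both bids lose — no difference.
If it lies strictly between €181 and €536, bidding your value loses (payoff 0) while bidding €536 wins at a price above your value (payoff negative).
So the deviation strictly hurts on the open interval (€181, €536).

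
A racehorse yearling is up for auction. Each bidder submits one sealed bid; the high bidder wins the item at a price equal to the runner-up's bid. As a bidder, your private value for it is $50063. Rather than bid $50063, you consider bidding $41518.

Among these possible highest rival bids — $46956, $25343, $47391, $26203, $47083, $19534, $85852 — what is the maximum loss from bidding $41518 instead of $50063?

$46956: truthful gives $3107, deviation gives $0 → loss $3107.
$25343: same outcome either way → loss $0.
$47391: truthful gives $2672, deviation gives $0 → loss $2672.
$26203: same outcome either way → loss $0.
$47083: truthful gives $2980, deviation gives $0 → loss $2980.
$19534: same outcome either way → loss $0.
$85852: same outcome either way → loss $0.
Maximum loss: $3107.

$3107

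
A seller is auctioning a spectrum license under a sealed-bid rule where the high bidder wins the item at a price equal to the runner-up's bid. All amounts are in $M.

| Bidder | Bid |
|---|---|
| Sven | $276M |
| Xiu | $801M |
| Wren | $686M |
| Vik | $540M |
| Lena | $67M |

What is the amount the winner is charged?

$686M

Highest bid: Xiu at $801M, so Xiu wins.
Second-highest bid: Wren at $686M — that is the price the winner pays.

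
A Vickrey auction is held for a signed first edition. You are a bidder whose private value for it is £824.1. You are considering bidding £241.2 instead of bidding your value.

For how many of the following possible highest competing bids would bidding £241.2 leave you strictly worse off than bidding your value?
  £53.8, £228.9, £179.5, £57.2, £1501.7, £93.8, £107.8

The deviation hurts exactly when the highest competing bid lies strictly between £241.2 and £824.1 — underbidding then forfeits a profitable win.
£53.8: below both → same outcome either way.
£228.9: below both → same outcome either way.
£179.5: below both → same outcome either way.
£57.2: below both → same outcome either way.
£1501.7: above both → same outcome either way.
£93.8: below both → same outcome either way.
£107.8: below both → same outcome either way.
Count: 0.

0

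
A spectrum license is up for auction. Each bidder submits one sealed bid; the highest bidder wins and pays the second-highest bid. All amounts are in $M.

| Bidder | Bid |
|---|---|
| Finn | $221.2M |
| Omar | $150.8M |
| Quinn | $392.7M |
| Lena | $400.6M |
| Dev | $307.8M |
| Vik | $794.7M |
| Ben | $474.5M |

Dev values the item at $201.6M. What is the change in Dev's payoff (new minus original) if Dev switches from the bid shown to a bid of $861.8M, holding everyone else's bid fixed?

−$593.1M

The highest bid among the other bidders is $794.7M; Dev's bid doesn't change that.
Original bid $307.8M: Dev is not highest (top rival bid is $794.7M); payoff $0M.
Alternative bid $861.8M: Dev is highest, pays the top rival bid $794.7M; payoff $201.6M − $794.7M = −$593.1M.
Change in payoff = −$593.1M − ($0M) = −$593.1M.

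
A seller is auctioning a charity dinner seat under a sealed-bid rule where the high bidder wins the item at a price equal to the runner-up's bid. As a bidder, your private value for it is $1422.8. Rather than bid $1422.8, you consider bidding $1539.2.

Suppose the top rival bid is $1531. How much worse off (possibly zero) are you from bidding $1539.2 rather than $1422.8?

Bidding your value $1422.8: you lose (since $1422.8 < $1531). Payoff $0.
Bidding $1539.2: you win and pay $1531. Payoff $1422.8 − $1531 = −$108.2.
The competing bid $1531 lies between your value and your inflated bid, so overbidding wins an item priced above your value.
Loss from deviating = $0 − (−$108.2) = $108.2.
Because the price is fixed by the runner-up's bid, deviating from your value can only change a good outcome into a bad one — never the reverse.

$108.2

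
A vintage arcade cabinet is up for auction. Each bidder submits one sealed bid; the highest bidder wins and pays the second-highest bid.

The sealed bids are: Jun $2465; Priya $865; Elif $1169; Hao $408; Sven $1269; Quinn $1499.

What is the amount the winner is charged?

Highest bid: Jun at $2465, so Jun wins.
Second-highest bid: Quinn at $1499 — that is the price the winner pays.

$1499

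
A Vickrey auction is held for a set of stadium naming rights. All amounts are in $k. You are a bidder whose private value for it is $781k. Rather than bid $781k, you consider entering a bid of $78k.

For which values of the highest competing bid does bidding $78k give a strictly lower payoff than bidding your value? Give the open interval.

If the competing bid is below $78k, both bids win at the same price — no difference.
If it is above $781k, both bids lose — no difference.
If it lies strictly between $78k and $781k, bidding your value wins at a price below your value (positive payoff) while bidding $78k loses (payoff 0).
So the deviation strictly hurts on the open interval ($78k, $781k).

($78k, $781k)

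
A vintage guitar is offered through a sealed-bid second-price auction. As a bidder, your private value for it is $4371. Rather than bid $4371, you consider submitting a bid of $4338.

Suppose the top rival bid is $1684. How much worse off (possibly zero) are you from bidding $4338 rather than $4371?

$0

Bidding your value $4371: you win (since $4371 > $1684) and pay $1684. Payoff $2687.
Bidding $4338: you win and pay $1684. Payoff $4371 − $1684 = $2687.
Difference = $2687 − $2687 = $0; both bids lead to the same outcome because the competing bid is below both your value and your alternative bid.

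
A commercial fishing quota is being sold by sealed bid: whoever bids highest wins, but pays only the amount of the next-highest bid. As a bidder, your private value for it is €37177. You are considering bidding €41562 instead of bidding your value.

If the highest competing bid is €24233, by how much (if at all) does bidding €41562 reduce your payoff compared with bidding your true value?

Bidding your value €37177: you win (since €37177 > €24233) and pay €24233. Payoff €12944.
Bidding €41562: you win and pay €24233. Payoff €37177 − €24233 = €12944.
Difference = €12944 − €12944 = €0; both bids lead to the same outcome because the competing bid is below both your value and your alternative bid.

€0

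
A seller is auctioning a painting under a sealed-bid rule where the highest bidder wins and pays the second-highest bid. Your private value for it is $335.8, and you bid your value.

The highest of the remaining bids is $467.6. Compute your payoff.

Your bid $335.8 is below the highest competing bid $467.6, so you lose.
A losing bidder pays nothing and receives nothing: payoff = $0.

$0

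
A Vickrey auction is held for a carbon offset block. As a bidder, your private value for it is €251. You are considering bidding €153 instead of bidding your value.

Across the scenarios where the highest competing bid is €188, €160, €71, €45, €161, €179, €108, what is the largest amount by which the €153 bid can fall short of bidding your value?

€91

€188: truthful gives €63, deviation gives €0 → loss €63.
€160: truthful gives €91, deviation gives €0 → loss €91.
€71: same outcome either way → loss €0.
€45: same outcome either way → loss €0.
€161: truthful gives €90, deviation gives €0 → loss €90.
€179: truthful gives €72, deviation gives €0 → loss €72.
€108: same outcome either way → loss €0.
Maximum loss: €91.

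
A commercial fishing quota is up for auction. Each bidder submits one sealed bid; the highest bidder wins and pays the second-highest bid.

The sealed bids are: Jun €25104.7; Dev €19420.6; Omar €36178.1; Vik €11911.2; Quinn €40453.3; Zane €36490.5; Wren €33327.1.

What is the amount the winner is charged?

Highest bid: Quinn at €40453.3, so Quinn wins.
Second-highest bid: Zane at €36490.5 — that is the price the winner pays.

€36490.5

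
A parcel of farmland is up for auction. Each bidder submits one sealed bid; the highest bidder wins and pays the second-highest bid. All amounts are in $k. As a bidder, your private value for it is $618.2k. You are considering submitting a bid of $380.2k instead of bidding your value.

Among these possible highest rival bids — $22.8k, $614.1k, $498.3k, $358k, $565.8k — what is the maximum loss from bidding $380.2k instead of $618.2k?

$22.8k: same outcome either way → loss $0k.
$614.1k: truthful gives $4.1k, deviation gives $0k → loss $4.1k.
$498.3k: truthful gives $119.9k, deviation gives $0k → loss $119.9k.
$358k: same outcome either way → loss $0k.
$565.8k: truthful gives $52.4k, deviation gives $0k → loss $52.4k.
Maximum loss: $119.9k.

$119.9k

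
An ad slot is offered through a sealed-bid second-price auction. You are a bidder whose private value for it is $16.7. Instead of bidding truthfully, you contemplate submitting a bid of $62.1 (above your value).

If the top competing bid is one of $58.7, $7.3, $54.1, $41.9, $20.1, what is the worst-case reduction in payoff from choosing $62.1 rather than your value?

$58.7: truthful gives $0, deviation gives −$42 → loss $42.
$7.3: same outcome either way → loss $0.
$54.1: truthful gives $0, deviation gives −$37.4 → loss $37.4.
$41.9: truthful gives $0, deviation gives −$25.2 → loss $25.2.
$20.1: truthful gives $0, deviation gives −$3.4 → loss $3.4.
Maximum loss: $42.

$42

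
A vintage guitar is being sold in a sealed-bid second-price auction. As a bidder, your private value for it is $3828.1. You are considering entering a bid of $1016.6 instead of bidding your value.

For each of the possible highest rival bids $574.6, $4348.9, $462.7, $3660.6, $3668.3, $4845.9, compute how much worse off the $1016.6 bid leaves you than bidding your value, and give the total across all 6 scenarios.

The deviation costs you only when the competing bid falls strictly between $1016.6 and $3828.1; elsewhere both bids give the same outcome.
$574.6: outcomes coincide → loss $0.
$4348.9: outcomes coincide → loss $0.
$462.7: outcomes coincide → loss $0.
$3660.6: truthful payoff $167.5, deviation payoff $0 → loss $167.5.
$3668.3: truthful payoff $159.8, deviation payoff $0 → loss $159.8.
$4845.9: outcomes coincide → loss $0.
Total loss = $167.5 + $159.8 = $327.3.
In a second-price auction your bid sets only whether you win, not what you pay, so bidding your true value is weakly dominant.

$327.3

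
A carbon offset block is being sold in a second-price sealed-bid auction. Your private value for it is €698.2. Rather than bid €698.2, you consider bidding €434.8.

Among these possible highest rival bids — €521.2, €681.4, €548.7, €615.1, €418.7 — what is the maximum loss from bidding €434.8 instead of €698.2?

€177

€521.2: truthful gives €177, deviation gives €0 → loss €177.
€681.4: truthful gives €16.8, deviation gives €0 → loss €16.8.
€548.7: truthful gives €149.5, deviation gives €0 → loss €149.5.
€615.1: truthful gives €83.1, deviation gives €0 → loss €83.1.
€418.7: same outcome either way → loss €0.
Maximum loss: €177.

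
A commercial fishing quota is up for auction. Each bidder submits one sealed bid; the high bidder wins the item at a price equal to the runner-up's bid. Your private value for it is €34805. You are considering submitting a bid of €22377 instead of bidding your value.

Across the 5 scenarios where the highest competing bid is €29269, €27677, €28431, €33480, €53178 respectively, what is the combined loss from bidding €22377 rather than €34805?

€20363

The deviation costs you only when the competing bid falls strictly between €22377 and €34805; elsewhere both bids give the same outcome.
€29269: truthful payoff €5536, deviation payoff €0 → loss €5536.
€27677: truthful payoff €7128, deviation payoff €0 → loss €7128.
€28431: truthful payoff €6374, deviation payoff €0 → loss €6374.
€33480: truthful payoff €1325, deviation payoff €0 → loss €1325.
€53178: outcomes coincide → loss €0.
Total loss = €5536 + €7128 + €6374 + €1325 = €20363.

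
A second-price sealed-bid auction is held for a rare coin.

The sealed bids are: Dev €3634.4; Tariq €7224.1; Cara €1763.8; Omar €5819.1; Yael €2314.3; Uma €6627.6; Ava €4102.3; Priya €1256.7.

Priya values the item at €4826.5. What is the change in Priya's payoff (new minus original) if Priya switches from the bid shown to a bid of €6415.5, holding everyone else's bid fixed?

€0

The highest bid among the other bidders is €7224.1; Priya's bid doesn't change that.
Original bid €1256.7: Priya is not highest (top rival bid is €7224.1); payoff €0.
Alternative bid €6415.5: Priya is not highest (top rival bid is €7224.1); payoff €0.
Change in payoff = €0 − (€0) = €0.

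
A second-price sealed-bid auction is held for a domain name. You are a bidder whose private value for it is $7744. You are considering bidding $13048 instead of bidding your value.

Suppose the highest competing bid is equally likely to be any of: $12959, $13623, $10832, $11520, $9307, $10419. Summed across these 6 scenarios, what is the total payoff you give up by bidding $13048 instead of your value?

The deviation costs you only when the competing bid falls strictly between $7744 and $13048; elsewhere both bids give the same outcome.
$12959: truthful payoff $0, deviation payoff −$5215 → loss $5215.
$13623: outcomes coincide → loss $0.
$10832: truthful payoff $0, deviation payoff −$3088 → loss $3088.
$11520: truthful payoff $0, deviation payoff −$3776 → loss $3776.
$9307: truthful payoff $0, deviation payoff −$1563 → loss $1563.
$10419: truthful payoff $0, deviation payoff −$2675 → loss $2675.
Total loss = $5215 + $3088 + $3776 + $1563 + $2675 = $16317.

$16317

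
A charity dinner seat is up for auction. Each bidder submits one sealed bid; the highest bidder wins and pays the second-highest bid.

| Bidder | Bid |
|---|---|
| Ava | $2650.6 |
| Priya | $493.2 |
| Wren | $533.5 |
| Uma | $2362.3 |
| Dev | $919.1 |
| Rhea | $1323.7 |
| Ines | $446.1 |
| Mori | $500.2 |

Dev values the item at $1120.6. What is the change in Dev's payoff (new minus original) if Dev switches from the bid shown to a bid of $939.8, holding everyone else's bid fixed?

The highest bid among the other bidders is $2650.6; Dev's bid doesn't change that.
Original bid $919.1: Dev is not highest (top rival bid is $2650.6); payoff $0.
Alternative bid $939.8: Dev is not highest (top rival bid is $2650.6); payoff $0.
Change in payoff = $0 − ($0) = $0.

$0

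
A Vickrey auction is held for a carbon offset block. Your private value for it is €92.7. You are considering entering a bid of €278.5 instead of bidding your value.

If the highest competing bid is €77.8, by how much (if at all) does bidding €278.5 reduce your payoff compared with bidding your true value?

€0

Bidding your value €92.7: you win (since €92.7 > €77.8) and pay €77.8. Payoff €14.9.
Bidding €278.5: you win and pay €77.8. Payoff €92.7 − €77.8 = €14.9.
Difference = €14.9 − €14.9 = €0; both bids lead to the same outcome because the competing bid is below both your value and your alternative bid.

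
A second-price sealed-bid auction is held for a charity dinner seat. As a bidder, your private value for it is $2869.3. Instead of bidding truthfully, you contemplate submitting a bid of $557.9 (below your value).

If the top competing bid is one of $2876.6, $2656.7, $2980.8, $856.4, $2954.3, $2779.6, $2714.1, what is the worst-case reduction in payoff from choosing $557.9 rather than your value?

$2876.6: same outcome either way → loss $0.
$2656.7: truthful gives $212.6, deviation gives $0 → loss $212.6.
$2980.8: same outcome either way → loss $0.
$856.4: truthful gives $2012.9, deviation gives $0 → loss $2012.9.
$2954.3: same outcome either way → loss $0.
$2779.6: truthful gives $89.7, deviation gives $0 → loss $89.7.
$2714.1: truthful gives $155.2, deviation gives $0 → loss $155.2.
Maximum loss: $2012.9.

$2012.9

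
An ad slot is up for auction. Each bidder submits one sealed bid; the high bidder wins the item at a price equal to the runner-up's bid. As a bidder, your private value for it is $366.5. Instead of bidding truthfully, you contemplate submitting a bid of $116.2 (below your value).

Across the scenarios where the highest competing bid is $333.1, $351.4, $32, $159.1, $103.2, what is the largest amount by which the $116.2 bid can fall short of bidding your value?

$207.4

$333.1: truthful gives $33.4, deviation gives $0 → loss $33.4.
$351.4: truthful gives $15.1, deviation gives $0 → loss $15.1.
$32: same outcome either way → loss $0.
$159.1: truthful gives $207.4, deviation gives $0 → loss $207.4.
$103.2: same outcome either way → loss $0.
Maximum loss: $207.4.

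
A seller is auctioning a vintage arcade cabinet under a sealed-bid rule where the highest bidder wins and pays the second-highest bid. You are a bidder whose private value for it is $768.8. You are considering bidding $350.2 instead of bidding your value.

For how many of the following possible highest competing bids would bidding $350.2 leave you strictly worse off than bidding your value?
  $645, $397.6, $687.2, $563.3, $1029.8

4

The deviation hurts exactly when the highest competing bid lies strictly between $350.2 and $768.8 — underbidding then forfeits a profitable win.
$645: inside the interval → strictly worse (loss $123.8).
$397.6: inside the interval → strictly worse (loss $371.2).
$687.2: inside the interval → strictly worse (loss $81.6).
$563.3: inside the interval → strictly worse (loss $205.5).
$1029.8: above both → same outcome either way.
Count: 4.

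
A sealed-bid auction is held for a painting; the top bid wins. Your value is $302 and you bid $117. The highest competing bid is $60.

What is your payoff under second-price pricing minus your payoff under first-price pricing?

$57

You have the highest bid, so you win under either rule.
Second-price: pay $60 → payoff $242.
First-price: pay your own bid $117 → payoff $185.
Difference = $242 − ($185) = $57.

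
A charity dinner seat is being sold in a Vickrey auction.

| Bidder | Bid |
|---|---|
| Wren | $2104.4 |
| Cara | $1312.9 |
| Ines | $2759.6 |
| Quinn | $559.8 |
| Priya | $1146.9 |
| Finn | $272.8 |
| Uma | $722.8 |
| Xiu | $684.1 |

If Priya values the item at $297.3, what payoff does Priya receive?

$0

Highest bid: Ines at $2759.6, so Ines wins.
Second-highest bid: Wren at $2104.4 — that is the price the winner pays.
Priya did not win, so Priya pays nothing and receives nothing: payoff $0.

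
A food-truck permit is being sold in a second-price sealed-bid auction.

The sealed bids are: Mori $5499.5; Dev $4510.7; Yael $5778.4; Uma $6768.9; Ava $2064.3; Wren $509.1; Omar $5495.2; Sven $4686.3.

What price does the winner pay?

$5778.4

Highest bid: Uma at $6768.9, so Uma wins.
Second-highest bid: Yael at $5778.4 — that is the price the winner pays.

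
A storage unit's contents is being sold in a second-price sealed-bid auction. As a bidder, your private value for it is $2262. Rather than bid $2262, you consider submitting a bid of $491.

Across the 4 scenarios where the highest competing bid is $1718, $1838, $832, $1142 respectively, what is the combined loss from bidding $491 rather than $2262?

$3518

The deviation costs you only when the competing bid falls strictly between $491 and $2262; elsewhere both bids give the same outcome.
$1718: truthful payoff $544, deviation payoff $0 → loss $544.
$1838: truthful payoff $424, deviation payoff $0 → loss $424.
$832: truthful payoff $1430, deviation payoff $0 → loss $1430.
$1142: truthful payoff $1120, deviation payoff $0 → loss $1120.
Total loss = $544 + $424 + $1430 + $1120 = $3518.
Truthful bidding weakly dominates here: raising your bid can only win items priced above your value, and lowering it can only forfeit items priced below.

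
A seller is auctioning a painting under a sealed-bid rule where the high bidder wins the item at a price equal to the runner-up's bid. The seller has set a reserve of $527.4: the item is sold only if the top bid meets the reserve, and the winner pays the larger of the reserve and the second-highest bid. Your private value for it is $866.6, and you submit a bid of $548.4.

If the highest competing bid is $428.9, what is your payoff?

$339.2

Your bid $548.4 is the highest and exceeds the reserve.
Price = max(second-highest bid, reserve) = max($428.9, $527.4) = $527.4.
Payoff = $866.6 − $527.4 = $339.2.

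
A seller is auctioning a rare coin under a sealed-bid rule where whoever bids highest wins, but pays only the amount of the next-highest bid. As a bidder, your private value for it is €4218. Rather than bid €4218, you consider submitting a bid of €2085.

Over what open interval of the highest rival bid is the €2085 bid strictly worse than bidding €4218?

If the competing bid is below €2085, both bids win at the same price — no difference.
If it is above €4218, both bids lose — no difference.
If it lies strictly between €2085 and €4218, bidding your value wins at a price below your value (positive payoff) while bidding €2085 loses (payoff 0).
So the deviation strictly hurts on the open interval (€2085, €4218).

(€2085, €4218)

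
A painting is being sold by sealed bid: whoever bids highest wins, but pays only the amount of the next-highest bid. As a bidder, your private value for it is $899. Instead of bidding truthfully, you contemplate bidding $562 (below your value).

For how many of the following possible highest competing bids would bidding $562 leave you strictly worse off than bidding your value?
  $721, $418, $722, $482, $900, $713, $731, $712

The deviation hurts exactly when the highest competing bid lies strictly between $562 and $899 — underbidding then forfeits a profitable win.
$721: inside the interval → strictly worse (loss $178).
$418: below both → same outcome either way.
$722: inside the interval → strictly worse (loss $177).
$482: below both → same outcome either way.
$900: above both → same outcome either way.
$713: inside the interval → strictly worse (loss $186).
$731: inside the interval → strictly worse (loss $168).
$712: inside the interval → strictly worse (loss $187).
Count: 5.

5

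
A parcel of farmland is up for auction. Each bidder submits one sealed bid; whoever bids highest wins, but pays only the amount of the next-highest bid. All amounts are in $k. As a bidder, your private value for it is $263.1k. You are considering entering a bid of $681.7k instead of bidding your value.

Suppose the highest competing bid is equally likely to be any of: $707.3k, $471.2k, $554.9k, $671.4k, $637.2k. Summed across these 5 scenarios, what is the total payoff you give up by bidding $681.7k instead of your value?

$1282.3k

The deviation costs you only when the competing bid falls strictly between $263.1k and $681.7k; elsewhere both bids give the same outcome.
$707.3k: outcomes coincide → loss $0k.
$471.2k: truthful payoff $0k, deviation payoff −$208.1k → loss $208.1k.
$554.9k: truthful payoff $0k, deviation payoff −$291.8k → loss $291.8k.
$671.4k: truthful payoff $0k, deviation payoff −$408.3k → loss $408.3k.
$637.2k: truthful payoff $0k, deviation payoff −$374.1k → loss $374.1k.
Total loss = $208.1k + $291.8k + $408.3k + $374.1k = $1282.3k.
Because the price is fixed by the runner-up's bid, deviating from your value can only change a good outcome into a bad one — never the reverse.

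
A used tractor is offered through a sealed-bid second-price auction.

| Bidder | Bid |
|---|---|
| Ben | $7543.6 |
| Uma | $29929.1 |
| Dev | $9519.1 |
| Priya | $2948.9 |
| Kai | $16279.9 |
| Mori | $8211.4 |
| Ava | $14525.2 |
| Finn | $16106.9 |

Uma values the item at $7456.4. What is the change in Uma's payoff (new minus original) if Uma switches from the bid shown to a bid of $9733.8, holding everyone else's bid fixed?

$8823.5

The highest bid among the other bidders is $16279.9; Uma's bid doesn't change that.
Original bid $29929.1: Uma is highest, pays the top rival bid $16279.9; payoff $7456.4 − $16279.9 = −$8823.5.
Alternative bid $9733.8: Uma is not highest (top rival bid is $16279.9); payoff $0.
Change in payoff = $0 − (−$8823.5) = $8823.5.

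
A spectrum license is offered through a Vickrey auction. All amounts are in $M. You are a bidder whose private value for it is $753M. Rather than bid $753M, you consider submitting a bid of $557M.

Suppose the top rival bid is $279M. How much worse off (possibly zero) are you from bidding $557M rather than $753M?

$0M

Bidding your value $753M: you win (since $753M > $279M) and pay $279M. Payoff $474M.
Bidding $557M: you win and pay $279M. Payoff $753M − $279M = $474M.
Difference = $474M − $474M = $0M; both bids lead to the same outcome because the competing bid is below both your value and your alternative bid.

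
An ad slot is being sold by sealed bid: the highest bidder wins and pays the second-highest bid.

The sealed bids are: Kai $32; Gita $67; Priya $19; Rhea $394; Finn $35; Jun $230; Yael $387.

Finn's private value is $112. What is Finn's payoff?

$0

Highest bid: Rhea at $394, so Rhea wins.
Second-highest bid: Yael at $387 — that is the price the winner pays.
Finn did not win, so Finn pays nothing and receives nothing: payoff $0.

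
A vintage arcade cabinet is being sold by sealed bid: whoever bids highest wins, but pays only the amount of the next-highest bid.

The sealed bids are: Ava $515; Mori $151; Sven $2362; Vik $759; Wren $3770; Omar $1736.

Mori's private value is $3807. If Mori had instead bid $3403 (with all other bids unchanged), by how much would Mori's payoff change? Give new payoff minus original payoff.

$0

The highest bid among the other bidders is $3770; Mori's bid doesn't change that.
Original bid $151: Mori is not highest (top rival bid is $3770); payoff $0.
Alternative bid $3403: Mori is not highest (top rival bid is $3770); payoff $0.
Change in payoff = $0 − ($0) = $0.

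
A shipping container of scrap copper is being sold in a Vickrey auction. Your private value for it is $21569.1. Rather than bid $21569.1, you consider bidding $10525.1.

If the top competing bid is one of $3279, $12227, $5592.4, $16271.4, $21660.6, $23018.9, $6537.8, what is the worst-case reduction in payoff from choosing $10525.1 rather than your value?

$3279: same outcome either way → loss $0.
$12227: truthful gives $9342.1, deviation gives $0 → loss $9342.1.
$5592.4: same outcome either way → loss $0.
$16271.4: truthful gives $5297.7, deviation gives $0 → loss $5297.7.
$21660.6: same outcome either way → loss $0.
$23018.9: same outcome either way → loss $0.
$6537.8: same outcome either way → loss $0.
Maximum loss: $9342.1.

$9342.1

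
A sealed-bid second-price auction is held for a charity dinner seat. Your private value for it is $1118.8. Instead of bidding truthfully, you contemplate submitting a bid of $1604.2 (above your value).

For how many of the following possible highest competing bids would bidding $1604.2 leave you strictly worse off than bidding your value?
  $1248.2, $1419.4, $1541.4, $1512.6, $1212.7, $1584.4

6

The deviation hurts exactly when the highest competing bid lies strictly between $1118.8 and $1604.2 — overbidding then wins at a price above your value.
$1248.2: inside the interval → strictly worse (loss $129.4).
$1419.4: inside the interval → strictly worse (loss $300.6).
$1541.4: inside the interval → strictly worse (loss $422.6).
$1512.6: inside the interval → strictly worse (loss $393.8).
$1212.7: inside the interval → strictly worse (loss $93.9).
$1584.4: inside the interval → strictly worse (loss $465.6).
Count: 6.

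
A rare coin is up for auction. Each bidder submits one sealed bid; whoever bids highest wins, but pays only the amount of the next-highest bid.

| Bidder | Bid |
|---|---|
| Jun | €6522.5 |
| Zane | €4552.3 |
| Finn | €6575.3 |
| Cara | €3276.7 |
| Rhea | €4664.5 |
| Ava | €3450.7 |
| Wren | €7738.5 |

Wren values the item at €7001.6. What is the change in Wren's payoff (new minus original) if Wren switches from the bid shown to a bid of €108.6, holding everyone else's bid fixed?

The highest bid among the other bidders is €6575.3; Wren's bid doesn't change that.
Original bid €7738.5: Wren is highest, pays the top rival bid €6575.3; payoff €7001.6 − €6575.3 = €426.3.
Alternative bid €108.6: Wren is not highest (top rival bid is €6575.3); payoff €0.
Change in payoff = €0 − (€426.3) = −€426.3.

−€426.3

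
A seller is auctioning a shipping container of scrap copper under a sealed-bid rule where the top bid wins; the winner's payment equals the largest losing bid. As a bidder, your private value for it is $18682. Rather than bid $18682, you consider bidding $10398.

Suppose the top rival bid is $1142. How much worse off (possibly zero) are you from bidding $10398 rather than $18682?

Bidding your value $18682: you win (since $18682 > $1142) and pay $1142. Payoff $17540.
Bidding $10398: you win and pay $1142. Payoff $18682 − $1142 = $17540.
Difference = $17540 − $17540 = $0; both bids lead to the same outcome because the competing bid is below both your value and your alternative bid.

$0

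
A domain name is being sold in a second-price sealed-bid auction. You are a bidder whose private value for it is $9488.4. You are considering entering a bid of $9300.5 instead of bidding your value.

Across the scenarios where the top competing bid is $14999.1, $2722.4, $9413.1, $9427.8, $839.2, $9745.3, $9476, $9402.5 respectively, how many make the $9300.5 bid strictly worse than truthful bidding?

4

The deviation hurts exactly when the highest competing bid lies strictly between $9300.5 and $9488.4 — underbidding then forfeits a profitable win.
$14999.1: above both → same outcome either way.
$2722.4: below both → same outcome either way.
$9413.1: inside the interval → strictly worse (loss $75.3).
$9427.8: inside the interval → strictly worse (loss $60.6).
$839.2: below both → same outcome either way.
$9745.3: above both → same outcome either way.
$9476: inside the interval → strictly worse (loss $12.4).
$9402.5: inside the interval → strictly worse (loss $85.9).
Count: 4.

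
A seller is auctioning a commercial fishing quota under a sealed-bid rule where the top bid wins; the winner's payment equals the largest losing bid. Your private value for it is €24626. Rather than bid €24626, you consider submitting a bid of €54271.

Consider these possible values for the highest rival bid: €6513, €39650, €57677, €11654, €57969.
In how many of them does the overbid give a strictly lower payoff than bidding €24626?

1

The deviation hurts exactly when the highest competing bid lies strictly between €24626 and €54271 — overbidding then wins at a price above your value.
€6513: below both → same outcome either way.
€39650: inside the interval → strictly worse (loss €15024).
€57677: above both → same outcome either way.
€11654: below both → same outcome either way.
€57969: above both → same outcome either way.
Count: 1.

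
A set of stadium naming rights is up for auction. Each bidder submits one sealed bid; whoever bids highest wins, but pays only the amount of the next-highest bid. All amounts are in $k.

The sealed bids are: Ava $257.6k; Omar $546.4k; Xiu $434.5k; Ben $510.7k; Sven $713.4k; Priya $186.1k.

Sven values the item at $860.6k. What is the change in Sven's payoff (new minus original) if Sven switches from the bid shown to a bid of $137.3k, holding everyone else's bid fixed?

The highest bid among the other bidders is $546.4k; Sven's bid doesn't change that.
Original bid $713.4k: Sven is highest, pays the top rival bid $546.4k; payoff $860.6k − $546.4k = $314.2k.
Alternative bid $137.3k: Sven is not highest (top rival bid is $546.4k); payoff $0k.
Change in payoff = $0k − ($314.2k) = −$314.2k.

−$314.2k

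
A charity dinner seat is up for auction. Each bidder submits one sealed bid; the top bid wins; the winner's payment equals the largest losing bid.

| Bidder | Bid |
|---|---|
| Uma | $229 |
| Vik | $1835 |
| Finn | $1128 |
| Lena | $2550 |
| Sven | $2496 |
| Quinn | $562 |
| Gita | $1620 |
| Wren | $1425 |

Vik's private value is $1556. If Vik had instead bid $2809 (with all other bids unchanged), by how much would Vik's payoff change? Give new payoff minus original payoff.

The highest bid among the other bidders is $2550; Vik's bid doesn't change that.
Original bid $1835: Vik is not highest (top rival bid is $2550); payoff $0.
Alternative bid $2809: Vik is highest, pays the top rival bid $2550; payoff $1556 − $2550 = −$994.
Change in payoff = −$994 − ($0) = −$994.

−$994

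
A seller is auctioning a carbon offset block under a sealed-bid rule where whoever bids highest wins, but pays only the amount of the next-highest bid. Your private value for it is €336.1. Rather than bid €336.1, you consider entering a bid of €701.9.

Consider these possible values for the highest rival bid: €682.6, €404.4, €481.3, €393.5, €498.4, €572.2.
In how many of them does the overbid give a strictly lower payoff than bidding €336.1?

6

The deviation hurts exactly when the highest competing bid lies strictly between €336.1 and €701.9 — overbidding then wins at a price above your value.
€682.6: inside the interval → strictly worse (loss €346.5).
€404.4: inside the interval → strictly worse (loss €68.3).
€481.3: inside the interval → strictly worse (loss €145.2).
€393.5: inside the interval → strictly worse (loss €57.4).
€498.4: inside the interval → strictly worse (loss €162.3).
€572.2: inside the interval → strictly worse (loss €236.1).
Count: 6.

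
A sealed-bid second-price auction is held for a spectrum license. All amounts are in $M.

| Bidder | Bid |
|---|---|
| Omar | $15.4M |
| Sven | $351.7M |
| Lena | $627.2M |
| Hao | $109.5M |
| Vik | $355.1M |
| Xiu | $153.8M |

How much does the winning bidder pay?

Highest bid: Lena at $627.2M, so Lena wins.
Second-highest bid: Vik at $355.1M — that is the price the winner pays.

$355.1M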